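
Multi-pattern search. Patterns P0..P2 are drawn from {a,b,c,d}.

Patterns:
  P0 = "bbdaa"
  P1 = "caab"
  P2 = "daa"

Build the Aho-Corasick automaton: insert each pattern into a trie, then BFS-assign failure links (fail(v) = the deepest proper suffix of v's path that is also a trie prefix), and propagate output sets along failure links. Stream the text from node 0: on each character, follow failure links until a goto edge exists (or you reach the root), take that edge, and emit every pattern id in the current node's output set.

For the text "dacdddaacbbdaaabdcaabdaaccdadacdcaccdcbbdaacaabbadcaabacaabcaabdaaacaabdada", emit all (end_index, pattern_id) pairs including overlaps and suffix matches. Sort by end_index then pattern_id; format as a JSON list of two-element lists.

Build automaton:
Trie nodes:
  0='ε' goto b→1 c→6 d→10
  1='b' goto b→2
  2='bb' goto d→3
  3='bbd' goto a→4
  4='bbda' goto a→5
  5='bbdaa' goto ·  ←P0
  6='c' goto a→7
  7='ca' goto a→8
  8='caa' goto b→9
  9='caab' goto ·  ←P1
  10='d' goto a→11
  11='da' goto a→12
  12='daa' goto ·  ←P2

Failure links (BFS by depth):
  fail(1) 'b': from fail(0)=0 chase 'b': 0 ⇒ 0;  out=∅∪out(0)=∅
  fail(6) 'c': from fail(0)=0 chase 'c': 0 ⇒ 0;  out=∅∪out(0)=∅
  fail(10) 'd': from fail(0)=0 chase 'd': 0 ⇒ 0;  out=∅∪out(0)=∅
  fail(2) 'bb': from fail(1)=0 chase 'b': 0 ⇒ 1;  out=∅∪out(1)=∅
  fail(7) 'ca': from fail(6)=0 chase 'a': 0 ⇒ 0;  out=∅∪out(0)=∅
  fail(11) 'da': from fail(10)=0 chase 'a': 0 ⇒ 0;  out=∅∪out(0)=∅
  fail(3) 'bbd': from fail(2)=1 chase 'd': 1→0 ⇒ 10;  out=∅∪out(10)=∅
  fail(8) 'caa': from fail(7)=0 chase 'a': 0 ⇒ 0;  out=∅∪out(0)=∅
  fail(12) 'daa': from fail(11)=0 chase 'a': 0 ⇒ 0;  out={2}∪out(0)={2}
  fail(4) 'bbda': from fail(3)=10 chase 'a': 10 ⇒ 11;  out=∅∪out(11)=∅
  fail(9) 'caab': from fail(8)=0 chase 'b': 0 ⇒ 1;  out={1}∪out(1)={1}
  fail(5) 'bbdaa': from fail(4)=11 chase 'a': 11 ⇒ 12;  out={0}∪out(12)={0,2}

Run:
pos 0 'd': at 10
pos 1 'a': at 11
pos 2 'c': at 6 (fail-walked)
pos 3 'd': at 10 (fail-walked)
pos 4 'd': at 10 (fail-walked)
pos 5 'd': at 10 (fail-walked)
pos 6 'a': at 11
pos 7 'a': at 12  → match P2@[5:7]
pos 8 'c': at 6 (fail-walked)
pos 9 'b': at 1 (fail-walked)
pos 10 'b': at 2
pos 11 'd': at 3
pos 12 'a': at 4
pos 13 'a': at 5  → match P0@[9:13],P2@[11:13]
pos 14 'a': at 0 (fail-walked)
pos 15 'b': at 1
pos 16 'd': at 10 (fail-walked)
pos 17 'c': at 6 (fail-walked)
pos 18 'a': at 7
pos 19 'a': at 8
pos 20 'b': at 9  → match P1@[17:20]
pos 21 'd': at 10 (fail-walked)
pos 22 'a': at 11
pos 23 'a': at 12  → match P2@[21:23]
pos 24 'c': at 6 (fail-walked)
pos 25 'c': at 6 (fail-walked)
pos 26 'd': at 10 (fail-walked)
pos 27 'a': at 11
pos 28 'd': at 10 (fail-walked)
pos 29 'a': at 11
pos 30 'c': at 6 (fail-walked)
pos 31 'd': at 10 (fail-walked)
pos 32 'c': at 6 (fail-walked)
pos 33 'a': at 7
pos 34 'c': at 6 (fail-walked)
pos 35 'c': at 6 (fail-walked)
pos 36 'd': at 10 (fail-walked)
pos 37 'c': at 6 (fail-walked)
pos 38 'b': at 1 (fail-walked)
pos 39 'b': at 2
pos 40 'd': at 3
pos 41 'a': at 4
pos 42 'a': at 5  → match P0@[38:42],P2@[40:42]
pos 43 'c': at 6 (fail-walked)
pos 44 'a': at 7
pos 45 'a': at 8
pos 46 'b': at 9  → match P1@[43:46]
pos 47 'b': at 2 (fail-walked)
pos 48 'a': at 0 (fail-walked)
pos 49 'd': at 10
pos 50 'c': at 6 (fail-walked)
pos 51 'a': at 7
pos 52 'a': at 8
pos 53 'b': at 9  → match P1@[50:53]
pos 54 'a': at 0 (fail-walked)
pos 55 'c': at 6
pos 56 'a': at 7
pos 57 'a': at 8
pos 58 'b': at 9  → match P1@[55:58]
pos 59 'c': at 6 (fail-walked)
pos 60 'a': at 7
pos 61 'a': at 8
pos 62 'b': at 9  → match P1@[59:62]
pos 63 'd': at 10 (fail-walked)
pos 64 'a': at 11
pos 65 'a': at 12  → match P2@[63:65]
pos 66 'a': at 0 (fail-walked)
pos 67 'c': at 6
pos 68 'a': at 7
pos 69 'a': at 8
pos 70 'b': at 9  → match P1@[67:70]
pos 71 'd': at 10 (fail-walked)
pos 72 'a': at 11
pos 73 'd': at 10 (fail-walked)
pos 74 'a': at 11

All matches (sorted): [[7,2],[13,0],[13,2],[20,1],[23,2],[42,0],[42,2],[46,1],[53,1],[58,1],[62,1],[65,2],[70,1]]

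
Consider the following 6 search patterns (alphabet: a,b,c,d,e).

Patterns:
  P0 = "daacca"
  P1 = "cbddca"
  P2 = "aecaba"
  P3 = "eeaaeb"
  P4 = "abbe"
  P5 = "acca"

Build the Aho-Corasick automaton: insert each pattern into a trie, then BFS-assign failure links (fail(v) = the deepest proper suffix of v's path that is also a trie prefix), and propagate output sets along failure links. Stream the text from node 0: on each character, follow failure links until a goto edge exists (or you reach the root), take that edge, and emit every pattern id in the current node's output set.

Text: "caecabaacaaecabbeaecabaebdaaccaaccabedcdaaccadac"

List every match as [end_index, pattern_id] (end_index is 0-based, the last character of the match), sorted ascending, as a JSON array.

Build automaton:
Trie (insert patterns):
  n0 'ε': a→13 c→7 d→1 e→19
  n1 'd': a→2
  n2 'da': a→3
  n3 'daa': c→4
  n4 'daac': c→5
  n5 'daacc': a→6
  n6 'daacca': ·  ←P0
  n7 'c': b→8
  n8 'cb': d→9
  n9 'cbd': d→10
  n10 'cbdd': c→11
  n11 'cbddc': a→12
  n12 'cbddca': ·  ←P1
  n13 'a': b→25 c→28 e→14
  n14 'ae': c→15
  n15 'aec': a→16
  n16 'aeca': b→17
  n17 'aecab': a→18
  n18 'aecaba': ·  ←P2
  n19 'e': e→20
  n20 'ee': a→21
  n21 'eea': a→22
  n22 'eeaa': e→23
  n23 'eeaae': b→24
  n24 'eeaaeb': ·  ←P3
  n25 'ab': b→26
  n26 'abb': e→27
  n27 'abbe': ·  ←P4
  n28 'ac': c→29
  n29 'acc': a→30
  n30 'acca': ·  ←P5

BFS fail/out derivation:
  fail(1) 'd': from fail(0)=0 chase 'd': 0 ⇒ 0;  out=∅∪out(0)=∅
  fail(7) 'c': from fail(0)=0 chase 'c': 0 ⇒ 0;  out=∅∪out(0)=∅
  fail(13) 'a': from fail(0)=0 chase 'a': 0 ⇒ 0;  out=∅∪out(0)=∅
  fail(19) 'e': from fail(0)=0 chase 'e': 0 ⇒ 0;  out=∅∪out(0)=∅
  fail(2) 'da': from fail(1)=0 chase 'a': 0 ⇒ 13;  out=∅∪out(13)=∅
  fail(8) 'cb': from fail(7)=0 chase 'b': 0 ⇒ 0;  out=∅∪out(0)=∅
  fail(14) 'ae': from fail(13)=0 chase 'e': 0 ⇒ 19;  out=∅∪out(19)=∅
  fail(20) 'ee': from fail(19)=0 chase 'e': 0 ⇒ 19;  out=∅∪out(19)=∅
  fail(25) 'ab': from fail(13)=0 chase 'b': 0 ⇒ 0;  out=∅∪out(0)=∅
  fail(28) 'ac': from fail(13)=0 chase 'c': 0 ⇒ 7;  out=∅∪out(7)=∅
  fail(3) 'daa': from fail(2)=13 chase 'a': 13→0 ⇒ 13;  out=∅∪out(13)=∅
  fail(9) 'cbd': from fail(8)=0 chase 'd': 0 ⇒ 1;  out=∅∪out(1)=∅
  fail(15) 'aec': from fail(14)=19 chase 'c': 19→0 ⇒ 7;  out=∅∪out(7)=∅
  fail(21) 'eea': from fail(20)=19 chase 'a': 19→0 ⇒ 13;  out=∅∪out(13)=∅
  fail(26) 'abb': from fail(25)=0 chase 'b': 0 ⇒ 0;  out=∅∪out(0)=∅
  fail(29) 'acc': from fail(28)=7 chase 'c': 7→0 ⇒ 7;  out=∅∪out(7)=∅
  fail(4) 'daac': from fail(3)=13 chase 'c': 13 ⇒ 28;  out=∅∪out(28)=∅
  fail(10) 'cbdd': from fail(9)=1 chase 'd': 1→0 ⇒ 1;  out=∅∪out(1)=∅
  fail(16) 'aeca': from fail(15)=7 chase 'a': 7→0 ⇒ 13;  out=∅∪out(13)=∅
  fail(22) 'eeaa': from fail(21)=13 chase 'a': 13→0 ⇒ 13;  out=∅∪out(13)=∅
  fail(27) 'abbe': from fail(26)=0 chase 'e': 0 ⇒ 19;  out={4}∪out(19)={4}
  fail(30) 'acca': from fail(29)=7 chase 'a': 7→0 ⇒ 13;  out={5}∪out(13)={5}
  fail(5) 'daacc': from fail(4)=28 chase 'c': 28 ⇒ 29;  out=∅∪out(29)=∅
  fail(11) 'cbddc': from fail(10)=1 chase 'c': 1→0 ⇒ 7;  out=∅∪out(7)=∅
  fail(17) 'aecab': from fail(16)=13 chase 'b': 13 ⇒ 25;  out=∅∪out(25)=∅
  fail(23) 'eeaae': from fail(22)=13 chase 'e': 13 ⇒ 14;  out=∅∪out(14)=∅
  fail(6) 'daacca': from fail(5)=29 chase 'a': 29 ⇒ 30;  out={0}∪out(30)={0,5}
  fail(12) 'cbddca': from fail(11)=7 chase 'a': 7→0 ⇒ 13;  out={1}∪out(13)={1}
  fail(18) 'aecaba': from fail(17)=25 chase 'a': 25→0 ⇒ 13;  out={2}∪out(13)={2}
  fail(24) 'eeaaeb': from fail(23)=14 chase 'b': 14→19→0 ⇒ 0;  out={3}∪out(0)={3}

Text stream:
i=0 'c': node 0→7
i=1 'a': node 7→13 (fail-walked)
i=2 'e': node 13→14
i=3 'c': node 14→15
i=4 'a': node 15→16
i=5 'b': node 16→17
i=6 'a': node 17→18  → match P2@[1:6]
i=7 'a': node 18→13 (fail-walked)
i=8 'c': node 13→28
i=9 'a': node 28→13 (fail-walked)
i=10 'a': node 13→13 (fail-walked)
i=11 'e': node 13→14
i=12 'c': node 14→15
i=13 'a': node 15→16
i=14 'b': node 16→17
i=15 'b': node 17→26 (fail-walked)
i=16 'e': node 26→27  → match P4@[13:16]
i=17 'a': node 27→13 (fail-walked)
i=18 'e': node 13→14
i=19 'c': node 14→15
i=20 'a': node 15→16
i=21 'b': node 16→17
i=22 'a': node 17→18  → match P2@[17:22]
i=23 'e': node 18→14 (fail-walked)
i=24 'b': node 14→0 (fail-walked)
i=25 'd': node 0→1
i=26 'a': node 1→2
i=27 'a': node 2→3
i=28 'c': node 3→4
i=29 'c': node 4→5
i=30 'a': node 5→6  → match P0@[25:30],P5@[27:30]
i=31 'a': node 6→13 (fail-walked)
i=32 'c': node 13→28
i=33 'c': node 28→29
i=34 'a': node 29→30  → match P5@[31:34]
i=35 'b': node 30→25 (fail-walked)
i=36 'e': node 25→19 (fail-walked)
i=37 'd': node 19→1 (fail-walked)
i=38 'c': node 1→7 (fail-walked)
i=39 'd': node 7→1 (fail-walked)
i=40 'a': node 1→2
i=41 'a': node 2→3
i=42 'c': node 3→4
i=43 'c': node 4→5
i=44 'a': node 5→6  → match P0@[39:44],P5@[41:44]
i=45 'd': node 6→1 (fail-walked)
i=46 'a': node 1→2
i=47 'c': node 2→28 (fail-walked)

All matches (sorted): [[6,2],[16,4],[22,2],[30,0],[30,5],[34,5],[44,0],[44,5]]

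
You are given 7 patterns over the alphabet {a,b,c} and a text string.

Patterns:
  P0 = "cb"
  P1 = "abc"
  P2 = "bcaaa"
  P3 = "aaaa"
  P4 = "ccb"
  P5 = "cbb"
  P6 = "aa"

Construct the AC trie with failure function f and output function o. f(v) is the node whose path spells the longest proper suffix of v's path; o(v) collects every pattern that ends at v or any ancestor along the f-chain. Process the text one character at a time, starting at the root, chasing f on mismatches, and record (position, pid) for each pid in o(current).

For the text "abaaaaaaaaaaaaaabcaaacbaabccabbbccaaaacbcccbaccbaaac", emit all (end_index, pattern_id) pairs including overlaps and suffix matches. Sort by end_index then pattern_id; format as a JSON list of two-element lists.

Build automaton:
Trie nodes:
  n0 'ε': a→3 b→6 c→1
  n1 'c': b→2 c→14
  n2 'cb': b→16  [P0 ends]
  n3 'a': a→11 b→4
  n4 'ab': c→5
  n5 'abc': ·  [P1 ends]
  n6 'b': c→7
  n7 'bc': a→8
  n8 'bca': a→9
  n9 'bcaa': a→10
  n10 'bcaaa': ·  [P2 ends]
  n11 'aa': a→12  [P6 ends]
  n12 'aaa': a→13
  n13 'aaaa': ·  [P3 ends]
  n14 'cc': b→15
  n15 'ccb': ·  [P4 ends]
  n16 'cbb': ·  [P5 ends]

Failure links (BFS by depth):
  fail(1) 'c': from fail(0)=0 chase 'c': 0 ⇒ 0;  out=∅∪out(0)=∅
  fail(3) 'a': from fail(0)=0 chase 'a': 0 ⇒ 0;  out=∅∪out(0)=∅
  fail(6) 'b': from fail(0)=0 chase 'b': 0 ⇒ 0;  out=∅∪out(0)=∅
  fail(2) 'cb': from fail(1)=0 chase 'b': 0 ⇒ 6;  out={0}∪out(6)={0}
  fail(4) 'ab': from fail(3)=0 chase 'b': 0 ⇒ 6;  out=∅∪out(6)=∅
  fail(7) 'bc': from fail(6)=0 chase 'c': 0 ⇒ 1;  out=∅∪out(1)=∅
  fail(11) 'aa': from fail(3)=0 chase 'a': 0 ⇒ 3;  out={6}∪out(3)={6}
  fail(14) 'cc': from fail(1)=0 chase 'c': 0 ⇒ 1;  out=∅∪out(1)=∅
  fail(5) 'abc': from fail(4)=6 chase 'c': 6 ⇒ 7;  out={1}∪out(7)={1}
  fail(8) 'bca': from fail(7)=1 chase 'a': 1→0 ⇒ 3;  out=∅∪out(3)=∅
  fail(12) 'aaa': from fail(11)=3 chase 'a': 3 ⇒ 11;  out=∅∪out(11)={6}
  fail(15) 'ccb': from fail(14)=1 chase 'b': 1 ⇒ 2;  out={4}∪out(2)={0,4}
  fail(16) 'cbb': from fail(2)=6 chase 'b': 6→0 ⇒ 6;  out={5}∪out(6)={5}
  fail(9) 'bcaa': from fail(8)=3 chase 'a': 3 ⇒ 11;  out=∅∪out(11)={6}
  fail(13) 'aaaa': from fail(12)=11 chase 'a': 11 ⇒ 12;  out={3}∪out(12)={3,6}
  fail(10) 'bcaaa': from fail(9)=11 chase 'a': 11 ⇒ 12;  out={2}∪out(12)={2,6}

Run:
i=0 'a': node 0→3
i=1 'b': node 3→4
i=2 'a': node 4→3 (fail-walked)
i=3 'a': node 3→11  → match P6@[2:3]
i=4 'a': node 11→12  → match P6@[3:4]
i=5 'a': node 12→13  → match P3@[2:5],P6@[4:5]
i=6 'a': node 13→13 (fail-walked)  → match P3@[3:6],P6@[5:6]
i=7 'a': node 13→13 (fail-walked)  → match P3@[4:7],P6@[6:7]
i=8 'a': node 13→13 (fail-walked)  → match P3@[5:8],P6@[7:8]
i=9 'a': node 13→13 (fail-walked)  → match P3@[6:9],P6@[8:9]
i=10 'a': node 13→13 (fail-walked)  → match P3@[7:10],P6@[9:10]
i=11 'a': node 13→13 (fail-walked)  → match P3@[8:11],P6@[10:11]
i=12 'a': node 13→13 (fail-walked)  → match P3@[9:12],P6@[11:12]
i=13 'a': node 13→13 (fail-walked)  → match P3@[10:13],P6@[12:13]
i=14 'a': node 13→13 (fail-walked)  → match P3@[11:14],P6@[13:14]
i=15 'a': node 13→13 (fail-walked)  → match P3@[12:15],P6@[14:15]
i=16 'b': node 13→4 (fail-walked)
i=17 'c': node 4→5  → match P1@[15:17]
i=18 'a': node 5→8 (fail-walked)
i=19 'a': node 8→9  → match P6@[18:19]
i=20 'a': node 9→10  → match P2@[16:20],P6@[19:20]
i=21 'c': node 10→1 (fail-walked)
i=22 'b': node 1→2  → match P0@[21:22]
i=23 'a': node 2→3 (fail-walked)
i=24 'a': node 3→11  → match P6@[23:24]
i=25 'b': node 11→4 (fail-walked)
i=26 'c': node 4→5  → match P1@[24:26]
i=27 'c': node 5→14 (fail-walked)
i=28 'a': node 14→3 (fail-walked)
i=29 'b': node 3→4
i=30 'b': node 4→6 (fail-walked)
i=31 'b': node 6→6 (fail-walked)
i=32 'c': node 6→7
i=33 'c': node 7→14 (fail-walked)
i=34 'a': node 14→3 (fail-walked)
i=35 'a': node 3→11  → match P6@[34:35]
i=36 'a': node 11→12  → match P6@[35:36]
i=37 'a': node 12→13  → match P3@[34:37],P6@[36:37]
i=38 'c': node 13→1 (fail-walked)
i=39 'b': node 1→2  → match P0@[38:39]
i=40 'c': node 2→7 (fail-walked)
i=41 'c': node 7→14 (fail-walked)
i=42 'c': node 14→14 (fail-walked)
i=43 'b': node 14→15  → match P0@[42:43],P4@[41:43]
i=44 'a': node 15→3 (fail-walked)
i=45 'c': node 3→1 (fail-walked)
i=46 'c': node 1→14
i=47 'b': node 14→15  → match P0@[46:47],P4@[45:47]
i=48 'a': node 15→3 (fail-walked)
i=49 'a': node 3→11  → match P6@[48:49]
i=50 'a': node 11→12  → match P6@[49:50]
i=51 'c': node 12→1 (fail-walked)

Matches: [[3,6],[4,6],[5,3],[5,6],[6,3],[6,6],[7,3],[7,6],[8,3],[8,6],[9,3],[9,6],[10,3],[10,6],[11,3],[11,6],[12,3],[12,6],[13,3],[13,6],[14,3],[14,6],[15,3],[15,6],[17,1],[19,6],[20,2],[20,6],[22,0],[24,6],[26,1],[35,6],[36,6],[37,3],[37,6],[39,0],[43,0],[43,4],[47,0],[47,4],[49,6],[50,6]]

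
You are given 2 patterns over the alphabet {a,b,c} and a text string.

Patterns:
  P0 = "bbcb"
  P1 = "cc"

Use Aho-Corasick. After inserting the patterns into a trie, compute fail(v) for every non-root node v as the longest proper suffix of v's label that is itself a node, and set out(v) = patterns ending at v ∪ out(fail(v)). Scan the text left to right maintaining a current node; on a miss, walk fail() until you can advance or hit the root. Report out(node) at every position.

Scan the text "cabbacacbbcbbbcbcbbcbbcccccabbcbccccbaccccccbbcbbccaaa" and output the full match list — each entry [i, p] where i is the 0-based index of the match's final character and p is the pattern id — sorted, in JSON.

Build automaton:
Trie nodes:
  n0 'ε': b→1 c→5
  n1 'b': b→2
  n2 'bb': c→3
  n3 'bbc': b→4
  n4 'bbcb': ·  ←P0
  n5 'c': c→6
  n6 'cc': ·  ←P1

Failure links (BFS by depth):
  fail(1) 'b': from fail(0)=0 chase 'b': 0 ⇒ 0;  out=∅∪out(0)=∅
  fail(5) 'c': from fail(0)=0 chase 'c': 0 ⇒ 0;  out=∅∪out(0)=∅
  fail(2) 'bb': from fail(1)=0 chase 'b': 0 ⇒ 1;  out=∅∪out(1)=∅
  fail(6) 'cc': from fail(5)=0 chase 'c': 0 ⇒ 5;  out={1}∪out(5)={1}
  fail(3) 'bbc': from fail(2)=1 chase 'c': 1→0 ⇒ 5;  out=∅∪out(5)=∅
  fail(4) 'bbcb': from fail(3)=5 chase 'b': 5→0 ⇒ 1;  out={0}∪out(1)={0}

Run:
i=0 'c': node 0→5
i=1 'a': node 5→0 (via fail)
i=2 'b': node 0→1
i=3 'b': node 1→2
i=4 'a': node 2→0 (via fail)
i=5 'c': node 0→5
i=6 'a': node 5→0 (via fail)
i=7 'c': node 0→5
i=8 'b': node 5→1 (via fail)
i=9 'b': node 1→2
i=10 'c': node 2→3
i=11 'b': node 3→4  ** P0@[8:11]
i=12 'b': node 4→2 (via fail)
i=13 'b': node 2→2 (via fail)
i=14 'c': node 2→3
i=15 'b': node 3→4  ** P0@[12:15]
i=16 'c': node 4→5 (via fail)
i=17 'b': node 5→1 (via fail)
i=18 'b': node 1→2
i=19 'c': node 2→3
i=20 'b': node 3→4  ** P0@[17:20]
i=21 'b': node 4→2 (via fail)
i=22 'c': node 2→3
i=23 'c': node 3→6 (via fail)  ** P1@[22:23]
i=24 'c': node 6→6 (via fail)  ** P1@[23:24]
i=25 'c': node 6→6 (via fail)  ** P1@[24:25]
i=26 'c': node 6→6 (via fail)  ** P1@[25:26]
i=27 'a': node 6→0 (via fail)
i=28 'b': node 0→1
i=29 'b': node 1→2
i=30 'c': node 2→3
i=31 'b': node 3→4  ** P0@[28:31]
i=32 'c': node 4→5 (via fail)
i=33 'c': node 5→6  ** P1@[32:33]
i=34 'c': node 6→6 (via fail)  ** P1@[33:34]
i=35 'c': node 6→6 (via fail)  ** P1@[34:35]
i=36 'b': node 6→1 (via fail)
i=37 'a': node 1→0 (via fail)
i=38 'c': node 0→5
i=39 'c': node 5→6  ** P1@[38:39]
i=40 'c': node 6→6 (via fail)  ** P1@[39:40]
i=41 'c': node 6→6 (via fail)  ** P1@[40:41]
i=42 'c': node 6→6 (via fail)  ** P1@[41:42]
i=43 'c': node 6→6 (via fail)  ** P1@[42:43]
i=44 'b': node 6→1 (via fail)
i=45 'b': node 1→2
i=46 'c': node 2→3
i=47 'b': node 3→4  ** P0@[44:47]
i=48 'b': node 4→2 (via fail)
i=49 'c': node 2→3
i=50 'c': node 3→6 (via fail)  ** P1@[49:50]
i=51 'a': node 6→0 (via fail)
i=52 'a': node 0→0
i=53 'a': node 0→0

Result: [[11,0],[15,0],[20,0],[23,1],[24,1],[25,1],[26,1],[31,0],[33,1],[34,1],[35,1],[39,1],[40,1],[41,1],[42,1],[43,1],[47,0],[50,1]]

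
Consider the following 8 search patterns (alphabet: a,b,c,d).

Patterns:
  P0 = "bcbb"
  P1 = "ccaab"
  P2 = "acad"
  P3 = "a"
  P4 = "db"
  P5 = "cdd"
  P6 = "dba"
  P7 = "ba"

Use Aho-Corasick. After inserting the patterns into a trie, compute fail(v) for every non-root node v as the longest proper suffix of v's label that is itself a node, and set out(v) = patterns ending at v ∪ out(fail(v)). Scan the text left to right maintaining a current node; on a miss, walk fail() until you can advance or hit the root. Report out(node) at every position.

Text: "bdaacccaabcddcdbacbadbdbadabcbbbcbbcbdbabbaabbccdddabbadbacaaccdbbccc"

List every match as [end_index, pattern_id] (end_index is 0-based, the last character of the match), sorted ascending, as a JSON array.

Construct AC machine:
Trie nodes:
  0='ε' goto a→10 b→1 c→5 d→14
  1='b' goto a→19 c→2
  2='bc' goto b→3
  3='bcb' goto b→4
  4='bcbb' goto ·  [P0 ends]
  5='c' goto c→6 d→16
  6='cc' goto a→7
  7='cca' goto a→8
  8='ccaa' goto b→9
  9='ccaab' goto ·  [P1 ends]
  10='a' goto c→11  [P3 ends]
  11='ac' goto a→12
  12='aca' goto d→13
  13='acad' goto ·  [P2 ends]
  14='d' goto b→15
  15='db' goto a→18  [P4 ends]
  16='cd' goto d→17
  17='cdd' goto ·  [P5 ends]
  18='dba' goto ·  [P6 ends]
  19='ba' goto ·  [P7 ends]

Failure links (BFS by depth):
  fail(1) 'b': from fail(0)=0 chase 'b': 0 ⇒ 0;  out=∅∪out(0)=∅
  fail(5) 'c': from fail(0)=0 chase 'c': 0 ⇒ 0;  out=∅∪out(0)=∅
  fail(10) 'a': from fail(0)=0 chase 'a': 0 ⇒ 0;  out={3}∪out(0)={3}
  fail(14) 'd': from fail(0)=0 chase 'd': 0 ⇒ 0;  out=∅∪out(0)=∅
  fail(2) 'bc': from fail(1)=0 chase 'c': 0 ⇒ 5;  out=∅∪out(5)=∅
  fail(6) 'cc': from fail(5)=0 chase 'c': 0 ⇒ 5;  out=∅∪out(5)=∅
  fail(11) 'ac': from fail(10)=0 chase 'c': 0 ⇒ 5;  out=∅∪out(5)=∅
  fail(15) 'db': from fail(14)=0 chase 'b': 0 ⇒ 1;  out={4}∪out(1)={4}
  fail(16) 'cd': from fail(5)=0 chase 'd': 0 ⇒ 14;  out=∅∪out(14)=∅
  fail(19) 'ba': from fail(1)=0 chase 'a': 0 ⇒ 10;  out={7}∪out(10)={3,7}
  fail(3) 'bcb': from fail(2)=5 chase 'b': 5→0 ⇒ 1;  out=∅∪out(1)=∅
  fail(7) 'cca': from fail(6)=5 chase 'a': 5→0 ⇒ 10;  out=∅∪out(10)={3}
  fail(12) 'aca': from fail(11)=5 chase 'a': 5→0 ⇒ 10;  out=∅∪out(10)={3}
  fail(17) 'cdd': from fail(16)=14 chase 'd': 14→0 ⇒ 14;  out={5}∪out(14)={5}
  fail(18) 'dba': from fail(15)=1 chase 'a': 1 ⇒ 19;  out={6}∪out(19)={3,6,7}
  fail(4) 'bcbb': from fail(3)=1 chase 'b': 1→0 ⇒ 1;  out={0}∪out(1)={0}
  fail(8) 'ccaa': from fail(7)=10 chase 'a': 10→0 ⇒ 10;  out=∅∪out(10)={3}
  fail(13) 'acad': from fail(12)=10 chase 'd': 10→0 ⇒ 14;  out={2}∪out(14)={2}
  fail(9) 'ccaab': from fail(8)=10 chase 'b': 10→0 ⇒ 1;  out={1}∪out(1)={1}

Scan:
[0] read 'b'  n0⇒n1
[1] read 'd'  n1⇒n14 (via fail)
[2] read 'a'  n14⇒n10 (via fail)  ** P3@[2:2]
[3] read 'a'  n10⇒n10 (via fail)  ** P3@[3:3]
[4] read 'c'  n10⇒n11
[5] read 'c'  n11⇒n6 (via fail)
[6] read 'c'  n6⇒n6 (via fail)
[7] read 'a'  n6⇒n7  ** P3@[7:7]
[8] read 'a'  n7⇒n8  ** P3@[8:8]
[9] read 'b'  n8⇒n9  ** P1@[5:9]
[10] read 'c'  n9⇒n2 (via fail)
[11] read 'd'  n2⇒n16 (via fail)
[12] read 'd'  n16⇒n17  ** P5@[10:12]
[13] read 'c'  n17⇒n5 (via fail)
[14] read 'd'  n5⇒n16
[15] read 'b'  n16⇒n15 (via fail)  ** P4@[14:15]
[16] read 'a'  n15⇒n18  ** P3@[16:16],P6@[14:16],P7@[15:16]
[17] read 'c'  n18⇒n11 (via fail)
[18] read 'b'  n11⇒n1 (via fail)
[19] read 'a'  n1⇒n19  ** P3@[19:19],P7@[18:19]
[20] read 'd'  n19⇒n14 (via fail)
[21] read 'b'  n14⇒n15  ** P4@[20:21]
[22] read 'd'  n15⇒n14 (via fail)
[23] read 'b'  n14⇒n15  ** P4@[22:23]
[24] read 'a'  n15⇒n18  ** P3@[24:24],P6@[22:24],P7@[23:24]
[25] read 'd'  n18⇒n14 (via fail)
[26] read 'a'  n14⇒n10 (via fail)  ** P3@[26:26]
[27] read 'b'  n10⇒n1 (via fail)
[28] read 'c'  n1⇒n2
[29] read 'b'  n2⇒n3
[30] read 'b'  n3⇒n4  ** P0@[27:30]
[31] read 'b'  n4⇒n1 (via fail)
[32] read 'c'  n1⇒n2
[33] read 'b'  n2⇒n3
[34] read 'b'  n3⇒n4  ** P0@[31:34]
[35] read 'c'  n4⇒n2 (via fail)
[36] read 'b'  n2⇒n3
[37] read 'd'  n3⇒n14 (via fail)
[38] read 'b'  n14⇒n15  ** P4@[37:38]
[39] read 'a'  n15⇒n18  ** P3@[39:39],P6@[37:39],P7@[38:39]
[40] read 'b'  n18⇒n1 (via fail)
[41] read 'b'  n1⇒n1 (via fail)
[42] read 'a'  n1⇒n19  ** P3@[42:42],P7@[41:42]
[43] read 'a'  n19⇒n10 (via fail)  ** P3@[43:43]
[44] read 'b'  n10⇒n1 (via fail)
[45] read 'b'  n1⇒n1 (via fail)
[46] read 'c'  n1⇒n2
[47] read 'c'  n2⇒n6 (via fail)
[48] read 'd'  n6⇒n16 (via fail)
[49] read 'd'  n16⇒n17  ** P5@[47:49]
[50] read 'd'  n17⇒n14 (via fail)
[51] read 'a'  n14⇒n10 (via fail)  ** P3@[51:51]
[52] read 'b'  n10⇒n1 (via fail)
[53] read 'b'  n1⇒n1 (via fail)
[54] read 'a'  n1⇒n19  ** P3@[54:54],P7@[53:54]
[55] read 'd'  n19⇒n14 (via fail)
[56] read 'b'  n14⇒n15  ** P4@[55:56]
[57] read 'a'  n15⇒n18  ** P3@[57:57],P6@[55:57],P7@[56:57]
[58] read 'c'  n18⇒n11 (via fail)
[59] read 'a'  n11⇒n12  ** P3@[59:59]
[60] read 'a'  n12⇒n10 (via fail)  ** P3@[60:60]
[61] read 'c'  n10⇒n11
[62] read 'c'  n11⇒n6 (via fail)
[63] read 'd'  n6⇒n16 (via fail)
[64] read 'b'  n16⇒n15 (via fail)  ** P4@[63:64]
[65] read 'b'  n15⇒n1 (via fail)
[66] read 'c'  n1⇒n2
[67] read 'c'  n2⇒n6 (via fail)
[68] read 'c'  n6⇒n6 (via fail)

Matches: [[2,3],[3,3],[7,3],[8,3],[9,1],[12,5],[15,4],[16,3],[16,6],[16,7],[19,3],[19,7],[21,4],[23,4],[24,3],[24,6],[24,7],[26,3],[30,0],[34,0],[38,4],[39,3],[39,6],[39,7],[42,3],[42,7],[43,3],[49,5],[51,3],[54,3],[54,7],[56,4],[57,3],[57,6],[57,7],[59,3],[60,3],[64,4]]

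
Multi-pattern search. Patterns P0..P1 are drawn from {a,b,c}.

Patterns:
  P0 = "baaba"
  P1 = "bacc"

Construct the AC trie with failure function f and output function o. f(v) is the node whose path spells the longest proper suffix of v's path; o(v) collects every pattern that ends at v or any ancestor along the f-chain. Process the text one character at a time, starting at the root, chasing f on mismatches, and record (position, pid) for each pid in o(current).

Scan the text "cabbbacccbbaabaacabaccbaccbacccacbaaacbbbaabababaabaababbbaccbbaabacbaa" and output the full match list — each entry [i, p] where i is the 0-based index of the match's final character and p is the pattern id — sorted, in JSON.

Build:
Trie (insert patterns):
  n0 'ε': b→1
  n1 'b': a→2
  n2 'ba': a→3 c→6
  n3 'baa': b→4
  n4 'baab': a→5
  n5 'baaba': ·  ←P0
  n6 'bac': c→7
  n7 'bacc': ·  ←P1

Failure links (BFS by depth):
  n1('b'): parent n0 fail=0; on 'b' 0 → fail=0;  out ∅∪∅=∅
  n2('ba'): parent n1 fail=0; on 'a' 0 → fail=0;  out ∅∪∅=∅
  n3('baa'): parent n2 fail=0; on 'a' 0 → fail=0;  out ∅∪∅=∅
  n6('bac'): parent n2 fail=0; on 'c' 0 → fail=0;  out ∅∪∅=∅
  n4('baab'): parent n3 fail=0; on 'b' 0 → fail=1;  out ∅∪∅=∅
  n7('bacc'): parent n6 fail=0; on 'c' 0 → fail=0;  out {1}∪∅={1}
  n5('baaba'): parent n4 fail=1; on 'a' 1 → fail=2;  out {0}∪∅={0}

Text stream:
pos 0 'c': at 0
pos 1 'a': at 0
pos 2 'b': at 1
pos 3 'b': at 1 (fail-walked)
pos 4 'b': at 1 (fail-walked)
pos 5 'a': at 2
pos 6 'c': at 6
pos 7 'c': at 7  emit P1@[4:7]
pos 8 'c': at 0 (fail-walked)
pos 9 'b': at 1
pos 10 'b': at 1 (fail-walked)
pos 11 'a': at 2
pos 12 'a': at 3
pos 13 'b': at 4
pos 14 'a': at 5  emit P0@[10:14]
pos 15 'a': at 3 (fail-walked)
pos 16 'c': at 0 (fail-walked)
pos 17 'a': at 0
pos 18 'b': at 1
pos 19 'a': at 2
pos 20 'c': at 6
pos 21 'c': at 7  emit P1@[18:21]
pos 22 'b': at 1 (fail-walked)
pos 23 'a': at 2
pos 24 'c': at 6
pos 25 'c': at 7  emit P1@[22:25]
pos 26 'b': at 1 (fail-walked)
pos 27 'a': at 2
pos 28 'c': at 6
pos 29 'c': at 7  emit P1@[26:29]
pos 30 'c': at 0 (fail-walked)
pos 31 'a': at 0
pos 32 'c': at 0
pos 33 'b': at 1
pos 34 'a': at 2
pos 35 'a': at 3
pos 36 'a': at 0 (fail-walked)
pos 37 'c': at 0
pos 38 'b': at 1
pos 39 'b': at 1 (fail-walked)
pos 40 'b': at 1 (fail-walked)
pos 41 'a': at 2
pos 42 'a': at 3
pos 43 'b': at 4
pos 44 'a': at 5  emit P0@[40:44]
pos 45 'b': at 1 (fail-walked)
pos 46 'a': at 2
pos 47 'b': at 1 (fail-walked)
pos 48 'a': at 2
pos 49 'a': at 3
pos 50 'b': at 4
pos 51 'a': at 5  emit P0@[47:51]
pos 52 'a': at 3 (fail-walked)
pos 53 'b': at 4
pos 54 'a': at 5  emit P0@[50:54]
pos 55 'b': at 1 (fail-walked)
pos 56 'b': at 1 (fail-walked)
pos 57 'b': at 1 (fail-walked)
pos 58 'a': at 2
pos 59 'c': at 6
pos 60 'c': at 7  emit P1@[57:60]
pos 61 'b': at 1 (fail-walked)
pos 62 'b': at 1 (fail-walked)
pos 63 'a': at 2
pos 64 'a': at 3
pos 65 'b': at 4
pos 66 'a': at 5  emit P0@[62:66]
pos 67 'c': at 6 (fail-walked)
pos 68 'b': at 1 (fail-walked)
pos 69 'a': at 2
pos 70 'a': at 3

Matches: [[7,1],[14,0],[21,1],[25,1],[29,1],[44,0],[51,0],[54,0],[60,1],[66,0]]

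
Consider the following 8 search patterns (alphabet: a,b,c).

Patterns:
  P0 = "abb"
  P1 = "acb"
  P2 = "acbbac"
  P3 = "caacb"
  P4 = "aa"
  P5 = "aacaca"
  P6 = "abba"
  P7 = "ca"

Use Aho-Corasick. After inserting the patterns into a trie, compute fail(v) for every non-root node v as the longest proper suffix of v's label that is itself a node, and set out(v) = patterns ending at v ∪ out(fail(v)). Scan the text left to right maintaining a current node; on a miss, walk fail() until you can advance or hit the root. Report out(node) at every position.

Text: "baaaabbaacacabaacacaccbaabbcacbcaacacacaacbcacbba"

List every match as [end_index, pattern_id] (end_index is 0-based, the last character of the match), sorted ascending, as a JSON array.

Build automaton:
Trie nodes:
  0='ε' goto a→1 c→9
  1='a' goto a→14 b→2 c→4
  2='ab' goto b→3
  3='abb' goto a→19  [P0 ends]
  4='ac' goto b→5
  5='acb' goto b→6  [P1 ends]
  6='acbb' goto a→7
  7='acbba' goto c→8
  8='acbbac' goto ·  [P2 ends]
  9='c' goto a→10
  10='ca' goto a→11  [P7 ends]
  11='caa' goto c→12
  12='caac' goto b→13
  13='caacb' goto ·  [P3 ends]
  14='aa' goto c→15  [P4 ends]
  15='aac' goto a→16
  16='aaca' goto c→17
  17='aacac' goto a→18
  18='aacaca' goto ·  [P5 ends]
  19='abba' goto ·  [P6 ends]

Failure links (BFS by depth):
  fail(1) 'a': from fail(0)=0 chase 'a': 0 ⇒ 0;  out=∅∪out(0)=∅
  fail(9) 'c': from fail(0)=0 chase 'c': 0 ⇒ 0;  out=∅∪out(0)=∅
  fail(2) 'ab': from fail(1)=0 chase 'b': 0 ⇒ 0;  out=∅∪out(0)=∅
  fail(4) 'ac': from fail(1)=0 chase 'c': 0 ⇒ 9;  out=∅∪out(9)=∅
  fail(10) 'ca': from fail(9)=0 chase 'a': 0 ⇒ 1;  out={7}∪out(1)={7}
  fail(14) 'aa': from fail(1)=0 chase 'a': 0 ⇒ 1;  out={4}∪out(1)={4}
  fail(3) 'abb': from fail(2)=0 chase 'b': 0 ⇒ 0;  out={0}∪out(0)={0}
  fail(5) 'acb': from fail(4)=9 chase 'b': 9→0 ⇒ 0;  out={1}∪out(0)={1}
  fail(11) 'caa': from fail(10)=1 chase 'a': 1 ⇒ 14;  out=∅∪out(14)={4}
  fail(15) 'aac': from fail(14)=1 chase 'c': 1 ⇒ 4;  out=∅∪out(4)=∅
  fail(6) 'acbb': from fail(5)=0 chase 'b': 0 ⇒ 0;  out=∅∪out(0)=∅
  fail(12) 'caac': from fail(11)=14 chase 'c': 14 ⇒ 15;  out=∅∪out(15)=∅
  fail(16) 'aaca': from fail(15)=4 chase 'a': 4→9 ⇒ 10;  out=∅∪out(10)={7}
  fail(19) 'abba': from fail(3)=0 chase 'a': 0 ⇒ 1;  out={6}∪out(1)={6}
  fail(7) 'acbba': from fail(6)=0 chase 'a': 0 ⇒ 1;  out=∅∪out(1)=∅
  fail(13) 'caacb': from fail(12)=15 chase 'b': 15→4 ⇒ 5;  out={3}∪out(5)={1,3}
  fail(17) 'aacac': from fail(16)=10 chase 'c': 10→1 ⇒ 4;  out=∅∪out(4)=∅
  fail(8) 'acbbac': from fail(7)=1 chase 'c': 1 ⇒ 4;  out={2}∪out(4)={2}
  fail(18) 'aacaca': from fail(17)=4 chase 'a': 4→9 ⇒ 10;  out={5}∪out(10)={5,7}

Run:
[0] read 'b'  n0⇒n0
[1] read 'a'  n0⇒n1
[2] read 'a'  n1⇒n14  emit P4@[1:2]
[3] read 'a'  n14⇒n14 (via fail)  emit P4@[2:3]
[4] read 'a'  n14⇒n14 (via fail)  emit P4@[3:4]
[5] read 'b'  n14⇒n2 (via fail)
[6] read 'b'  n2⇒n3  emit P0@[4:6]
[7] read 'a'  n3⇒n19  emit P6@[4:7]
[8] read 'a'  n19⇒n14 (via fail)  emit P4@[7:8]
[9] read 'c'  n14⇒n15
[10] read 'a'  n15⇒n16  emit P7@[9:10]
[11] read 'c'  n16⇒n17
[12] read 'a'  n17⇒n18  emit P5@[7:12],P7@[11:12]
[13] read 'b'  n18⇒n2 (via fail)
[14] read 'a'  n2⇒n1 (via fail)
[15] read 'a'  n1⇒n14  emit P4@[14:15]
[16] read 'c'  n14⇒n15
[17] read 'a'  n15⇒n16  emit P7@[16:17]
[18] read 'c'  n16⇒n17
[19] read 'a'  n17⇒n18  emit P5@[14:19],P7@[18:19]
[20] read 'c'  n18⇒n4 (via fail)
[21] read 'c'  n4⇒n9 (via fail)
[22] read 'b'  n9⇒n0 (via fail)
[23] read 'a'  n0⇒n1
[24] read 'a'  n1⇒n14  emit P4@[23:24]
[25] read 'b'  n14⇒n2 (via fail)
[26] read 'b'  n2⇒n3  emit P0@[24:26]
[27] read 'c'  n3⇒n9 (via fail)
[28] read 'a'  n9⇒n10  emit P7@[27:28]
[29] read 'c'  n10⇒n4 (via fail)
[30] read 'b'  n4⇒n5  emit P1@[28:30]
[31] read 'c'  n5⇒n9 (via fail)
[32] read 'a'  n9⇒n10  emit P7@[31:32]
[33] read 'a'  n10⇒n11  emit P4@[32:33]
[34] read 'c'  n11⇒n12
[35] read 'a'  n12⇒n16 (via fail)  emit P7@[34:35]
[36] read 'c'  n16⇒n17
[37] read 'a'  n17⇒n18  emit P5@[32:37],P7@[36:37]
[38] read 'c'  n18⇒n4 (via fail)
[39] read 'a'  n4⇒n10 (via fail)  emit P7@[38:39]
[40] read 'a'  n10⇒n11  emit P4@[39:40]
[41] read 'c'  n11⇒n12
[42] read 'b'  n12⇒n13  emit P1@[40:42],P3@[38:42]
[43] read 'c'  n13⇒n9 (via fail)
[44] read 'a'  n9⇒n10  emit P7@[43:44]
[45] read 'c'  n10⇒n4 (via fail)
[46] read 'b'  n4⇒n5  emit P1@[44:46]
[47] read 'b'  n5⇒n6
[48] read 'a'  n6⇒n7

Matches: [[2,4],[3,4],[4,4],[6,0],[7,6],[8,4],[10,7],[12,5],[12,7],[15,4],[17,7],[19,5],[19,7],[24,4],[26,0],[28,7],[30,1],[32,7],[33,4],[35,7],[37,5],[37,7],[39,7],[40,4],[42,1],[42,3],[44,7],[46,1]]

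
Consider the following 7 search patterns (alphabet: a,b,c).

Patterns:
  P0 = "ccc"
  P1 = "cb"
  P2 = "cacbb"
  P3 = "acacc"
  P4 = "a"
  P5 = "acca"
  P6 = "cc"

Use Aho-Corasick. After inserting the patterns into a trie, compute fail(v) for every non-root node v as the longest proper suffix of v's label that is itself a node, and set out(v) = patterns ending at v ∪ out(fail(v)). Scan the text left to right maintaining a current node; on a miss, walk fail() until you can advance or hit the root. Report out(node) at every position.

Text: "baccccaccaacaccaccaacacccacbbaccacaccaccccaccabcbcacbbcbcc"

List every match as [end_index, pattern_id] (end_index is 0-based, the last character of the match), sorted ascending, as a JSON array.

Build automaton:
Trie (insert patterns):
  n0 'ε': a→9 c→1
  n1 'c': a→5 b→4 c→2
  n2 'cc': c→3  ←P6
  n3 'ccc': ·  ←P0
  n4 'cb': ·  ←P1
  n5 'ca': c→6
  n6 'cac': b→7
  n7 'cacb': b→8
  n8 'cacbb': ·  ←P2
  n9 'a': c→10  ←P4
  n10 'ac': a→11 c→14
  n11 'aca': c→12
  n12 'acac': c→13
  n13 'acacc': ·  ←P3
  n14 'acc': a→15
  n15 'acca': ·  ←P5

Failure links (BFS by depth):
  n1('c'): parent n0 fail=0; on 'c' 0 → fail=0;  out ∅∪∅=∅
  n9('a'): parent n0 fail=0; on 'a' 0 → fail=0;  out {4}∪∅={4}
  n2('cc'): parent n1 fail=0; on 'c' 0 → fail=1;  out {6}∪∅={6}
  n4('cb'): parent n1 fail=0; on 'b' 0 → fail=0;  out {1}∪∅={1}
  n5('ca'): parent n1 fail=0; on 'a' 0 → fail=9;  out ∅∪{4}={4}
  n10('ac'): parent n9 fail=0; on 'c' 0 → fail=1;  out ∅∪∅=∅
  n3('ccc'): parent n2 fail=1; on 'c' 1 → fail=2;  out {0}∪{6}={0,6}
  n6('cac'): parent n5 fail=9; on 'c' 9 → fail=10;  out ∅∪∅=∅
  n11('aca'): parent n10 fail=1; on 'a' 1 → fail=5;  out ∅∪{4}={4}
  n14('acc'): parent n10 fail=1; on 'c' 1 → fail=2;  out ∅∪{6}={6}
  n7('cacb'): parent n6 fail=10; on 'b' 10→1 → fail=4;  out ∅∪{1}={1}
  n12('acac'): parent n11 fail=5; on 'c' 5 → fail=6;  out ∅∪∅=∅
  n15('acca'): parent n14 fail=2; on 'a' 2→1 → fail=5;  out {5}∪{4}={4,5}
  n8('cacbb'): parent n7 fail=4; on 'b' 4→0 → fail=0;  out {2}∪∅={2}
  n13('acacc'): parent n12 fail=6; on 'c' 6→10 → fail=14;  out {3}∪{6}={3,6}

Text stream:
pos 0 'b': at 0
pos 1 'a': at 9  → match P4@[1:1]
pos 2 'c': at 10
pos 3 'c': at 14  → match P6@[2:3]
pos 4 'c': at 3 (via fail)  → match P0@[2:4],P6@[3:4]
pos 5 'c': at 3 (via fail)  → match P0@[3:5],P6@[4:5]
pos 6 'a': at 5 (via fail)  → match P4@[6:6]
pos 7 'c': at 6
pos 8 'c': at 14 (via fail)  → match P6@[7:8]
pos 9 'a': at 15  → match P4@[9:9],P5@[6:9]
pos 10 'a': at 9 (via fail)  → match P4@[10:10]
pos 11 'c': at 10
pos 12 'a': at 11  → match P4@[12:12]
pos 13 'c': at 12
pos 14 'c': at 13  → match P3@[10:14],P6@[13:14]
pos 15 'a': at 15 (via fail)  → match P4@[15:15],P5@[12:15]
pos 16 'c': at 6 (via fail)
pos 17 'c': at 14 (via fail)  → match P6@[16:17]
pos 18 'a': at 15  → match P4@[18:18],P5@[15:18]
pos 19 'a': at 9 (via fail)  → match P4@[19:19]
pos 20 'c': at 10
pos 21 'a': at 11  → match P4@[21:21]
pos 22 'c': at 12
pos 23 'c': at 13  → match P3@[19:23],P6@[22:23]
pos 24 'c': at 3 (via fail)  → match P0@[22:24],P6@[23:24]
pos 25 'a': at 5 (via fail)  → match P4@[25:25]
pos 26 'c': at 6
pos 27 'b': at 7  → match P1@[26:27]
pos 28 'b': at 8  → match P2@[24:28]
pos 29 'a': at 9 (via fail)  → match P4@[29:29]
pos 30 'c': at 10
pos 31 'c': at 14  → match P6@[30:31]
pos 32 'a': at 15  → match P4@[32:32],P5@[29:32]
pos 33 'c': at 6 (via fail)
pos 34 'a': at 11 (via fail)  → match P4@[34:34]
pos 35 'c': at 12
pos 36 'c': at 13  → match P3@[32:36],P6@[35:36]
pos 37 'a': at 15 (via fail)  → match P4@[37:37],P5@[34:37]
pos 38 'c': at 6 (via fail)
pos 39 'c': at 14 (via fail)  → match P6@[38:39]
pos 40 'c': at 3 (via fail)  → match P0@[38:40],P6@[39:40]
pos 41 'c': at 3 (via fail)  → match P0@[39:41],P6@[40:41]
pos 42 'a': at 5 (via fail)  → match P4@[42:42]
pos 43 'c': at 6
pos 44 'c': at 14 (via fail)  → match P6@[43:44]
pos 45 'a': at 15  → match P4@[45:45],P5@[42:45]
pos 46 'b': at 0 (via fail)
pos 47 'c': at 1
pos 48 'b': at 4  → match P1@[47:48]
pos 49 'c': at 1 (via fail)
pos 50 'a': at 5  → match P4@[50:50]
pos 51 'c': at 6
pos 52 'b': at 7  → match P1@[51:52]
pos 53 'b': at 8  → match P2@[49:53]
pos 54 'c': at 1 (via fail)
pos 55 'b': at 4  → match P1@[54:55]
pos 56 'c': at 1 (via fail)
pos 57 'c': at 2  → match P6@[56:57]

Result: [[1,4],[3,6],[4,0],[4,6],[5,0],[5,6],[6,4],[8,6],[9,4],[9,5],[10,4],[12,4],[14,3],[14,6],[15,4],[15,5],[17,6],[18,4],[18,5],[19,4],[21,4],[23,3],[23,6],[24,0],[24,6],[25,4],[27,1],[28,2],[29,4],[31,6],[32,4],[32,5],[34,4],[36,3],[36,6],[37,4],[37,5],[39,6],[40,0],[40,6],[41,0],[41,6],[42,4],[44,6],[45,4],[45,5],[48,1],[50,4],[52,1],[53,2],[55,1],[57,6]]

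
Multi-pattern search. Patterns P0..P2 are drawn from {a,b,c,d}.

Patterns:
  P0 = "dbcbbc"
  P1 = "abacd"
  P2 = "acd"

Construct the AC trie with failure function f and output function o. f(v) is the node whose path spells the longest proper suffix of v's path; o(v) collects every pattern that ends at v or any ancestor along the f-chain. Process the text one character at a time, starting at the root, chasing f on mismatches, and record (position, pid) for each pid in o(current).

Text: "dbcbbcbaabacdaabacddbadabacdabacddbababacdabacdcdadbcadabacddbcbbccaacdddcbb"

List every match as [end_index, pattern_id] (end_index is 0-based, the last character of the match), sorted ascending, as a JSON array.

Build:
Trie nodes:
  n0 'ε': a→7 d→1
  n1 'd': b→2
  n2 'db': c→3
  n3 'dbc': b→4
  n4 'dbcb': b→5
  n5 'dbcbb': c→6
  n6 'dbcbbc': ·  ←P0
  n7 'a': b→8 c→12
  n8 'ab': a→9
  n9 'aba': c→10
  n10 'abac': d→11
  n11 'abacd': ·  ←P1
  n12 'ac': d→13
  n13 'acd': ·  ←P2

BFS fail/out derivation:
  n1('d'): parent n0 fail=0; on 'd' 0 → fail=0;  out ∅∪∅=∅
  n7('a'): parent n0 fail=0; on 'a' 0 → fail=0;  out ∅∪∅=∅
  n2('db'): parent n1 fail=0; on 'b' 0 → fail=0;  out ∅∪∅=∅
  n8('ab'): parent n7 fail=0; on 'b' 0 → fail=0;  out ∅∪∅=∅
  n12('ac'): parent n7 fail=0; on 'c' 0 → fail=0;  out ∅∪∅=∅
  n3('dbc'): parent n2 fail=0; on 'c' 0 → fail=0;  out ∅∪∅=∅
  n9('aba'): parent n8 fail=0; on 'a' 0 → fail=7;  out ∅∪∅=∅
  n13('acd'): parent n12 fail=0; on 'd' 0 → fail=1;  out {2}∪∅={2}
  n4('dbcb'): parent n3 fail=0; on 'b' 0 → fail=0;  out ∅∪∅=∅
  n10('abac'): parent n9 fail=7; on 'c' 7 → fail=12;  out ∅∪∅=∅
  n5('dbcbb'): parent n4 fail=0; on 'b' 0 → fail=0;  out ∅∪∅=∅
  n11('abacd'): parent n10 fail=12; on 'd' 12 → fail=13;  out {1}∪{2}={1,2}
  n6('dbcbbc'): parent n5 fail=0; on 'c' 0 → fail=0;  out {0}∪∅={0}

Scan:
i=0 'd': node 0→1
i=1 'b': node 1→2
i=2 'c': node 2→3
i=3 'b': node 3→4
i=4 'b': node 4→5
i=5 'c': node 5→6  emit P0@[0:5]
i=6 'b': node 6→0 (via fail)
i=7 'a': node 0→7
i=8 'a': node 7→7 (via fail)
i=9 'b': node 7→8
i=10 'a': node 8→9
i=11 'c': node 9→10
i=12 'd': node 10→11  emit P1@[8:12],P2@[10:12]
i=13 'a': node 11→7 (via fail)
i=14 'a': node 7→7 (via fail)
i=15 'b': node 7→8
i=16 'a': node 8→9
i=17 'c': node 9→10
i=18 'd': node 10→11  emit P1@[14:18],P2@[16:18]
i=19 'd': node 11→1 (via fail)
i=20 'b': node 1→2
i=21 'a': node 2→7 (via fail)
i=22 'd': node 7→1 (via fail)
i=23 'a': node 1→7 (via fail)
i=24 'b': node 7→8
i=25 'a': node 8→9
i=26 'c': node 9→10
i=27 'd': node 10→11  emit P1@[23:27],P2@[25:27]
i=28 'a': node 11→7 (via fail)
i=29 'b': node 7→8
i=30 'a': node 8→9
i=31 'c': node 9→10
i=32 'd': node 10→11  emit P1@[28:32],P2@[30:32]
i=33 'd': node 11→1 (via fail)
i=34 'b': node 1→2
i=35 'a': node 2→7 (via fail)
i=36 'b': node 7→8
i=37 'a': node 8→9
i=38 'b': node 9→8 (via fail)
i=39 'a': node 8→9
i=40 'c': node 9→10
i=41 'd': node 10→11  emit P1@[37:41],P2@[39:41]
i=42 'a': node 11→7 (via fail)
i=43 'b': node 7→8
i=44 'a': node 8→9
i=45 'c': node 9→10
i=46 'd': node 10→11  emit P1@[42:46],P2@[44:46]
i=47 'c': node 11→0 (via fail)
i=48 'd': node 0→1
i=49 'a': node 1→7 (via fail)
i=50 'd': node 7→1 (via fail)
i=51 'b': node 1→2
i=52 'c': node 2→3
i=53 'a': node 3→7 (via fail)
i=54 'd': node 7→1 (via fail)
i=55 'a': node 1→7 (via fail)
i=56 'b': node 7→8
i=57 'a': node 8→9
i=58 'c': node 9→10
i=59 'd': node 10→11  emit P1@[55:59],P2@[57:59]
i=60 'd': node 11→1 (via fail)
i=61 'b': node 1→2
i=62 'c': node 2→3
i=63 'b': node 3→4
i=64 'b': node 4→5
i=65 'c': node 5→6  emit P0@[60:65]
i=66 'c': node 6→0 (via fail)
i=67 'a': node 0→7
i=68 'a': node 7→7 (via fail)
i=69 'c': node 7→12
i=70 'd': node 12→13  emit P2@[68:70]
i=71 'd': node 13→1 (via fail)
i=72 'd': node 1→1 (via fail)
i=73 'c': node 1→0 (via fail)
i=74 'b': node 0→0
i=75 'b': node 0→0

Result: [[5,0],[12,1],[12,2],[18,1],[18,2],[27,1],[27,2],[32,1],[32,2],[41,1],[41,2],[46,1],[46,2],[59,1],[59,2],[65,0],[70,2]]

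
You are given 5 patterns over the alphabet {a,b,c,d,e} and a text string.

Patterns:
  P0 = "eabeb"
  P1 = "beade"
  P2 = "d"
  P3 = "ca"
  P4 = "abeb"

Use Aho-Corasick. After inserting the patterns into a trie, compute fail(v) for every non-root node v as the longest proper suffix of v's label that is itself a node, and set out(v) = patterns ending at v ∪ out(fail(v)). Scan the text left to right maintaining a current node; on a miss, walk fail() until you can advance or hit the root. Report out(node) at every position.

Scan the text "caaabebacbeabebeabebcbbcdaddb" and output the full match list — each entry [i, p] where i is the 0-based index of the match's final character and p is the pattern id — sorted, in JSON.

Build:
Trie (insert patterns):
  n0 'ε': a→14 b→6 c→12 d→11 e→1
  n1 'e': a→2
  n2 'ea': b→3
  n3 'eab': e→4
  n4 'eabe': b→5
  n5 'eabeb': ·  [P0 ends]
  n6 'b': e→7
  n7 'be': a→8
  n8 'bea': d→9
  n9 'bead': e→10
  n10 'beade': ·  [P1 ends]
  n11 'd': ·  [P2 ends]
  n12 'c': a→13
  n13 'ca': ·  [P3 ends]
  n14 'a': b→15
  n15 'ab': e→16
  n16 'abe': b→17
  n17 'abeb': ·  [P4 ends]

Failure links (BFS by depth):
  n1('e'): parent n0 fail=0; on 'e' 0 → fail=0;  out ∅∪∅=∅
  n6('b'): parent n0 fail=0; on 'b' 0 → fail=0;  out ∅∪∅=∅
  n11('d'): parent n0 fail=0; on 'd' 0 → fail=0;  out {2}∪∅={2}
  n12('c'): parent n0 fail=0; on 'c' 0 → fail=0;  out ∅∪∅=∅
  n14('a'): parent n0 fail=0; on 'a' 0 → fail=0;  out ∅∪∅=∅
  n2('ea'): parent n1 fail=0; on 'a' 0 → fail=14;  out ∅∪∅=∅
  n7('be'): parent n6 fail=0; on 'e' 0 → fail=1;  out ∅∪∅=∅
  n13('ca'): parent n12 fail=0; on 'a' 0 → fail=14;  out {3}∪∅={3}
  n15('ab'): parent n14 fail=0; on 'b' 0 → fail=6;  out ∅∪∅=∅
  n3('eab'): parent n2 fail=14; on 'b' 14 → fail=15;  out ∅∪∅=∅
  n8('bea'): parent n7 fail=1; on 'a' 1 → fail=2;  out ∅∪∅=∅
  n16('abe'): parent n15 fail=6; on 'e' 6 → fail=7;  out ∅∪∅=∅
  n4('eabe'): parent n3 fail=15; on 'e' 15 → fail=16;  out ∅∪∅=∅
  n9('bead'): parent n8 fail=2; on 'd' 2→14→0 → fail=11;  out ∅∪{2}={2}
  n17('abeb'): parent n16 fail=7; on 'b' 7→1→0 → fail=6;  out {4}∪∅={4}
  n5('eabeb'): parent n4 fail=16; on 'b' 16 → fail=17;  out {0}∪{4}={0,4}
  n10('beade'): parent n9 fail=11; on 'e' 11→0 → fail=1;  out {1}∪∅={1}

Run:
[0] read 'c'  n0⇒n12
[1] read 'a'  n12⇒n13  emit P3@[0:1]
[2] read 'a'  n13⇒n14 (via fail)
[3] read 'a'  n14⇒n14 (via fail)
[4] read 'b'  n14⇒n15
[5] read 'e'  n15⇒n16
[6] read 'b'  n16⇒n17  emit P4@[3:6]
[7] read 'a'  n17⇒n14 (via fail)
[8] read 'c'  n14⇒n12 (via fail)
[9] read 'b'  n12⇒n6 (via fail)
[10] read 'e'  n6⇒n7
[11] read 'a'  n7⇒n8
[12] read 'b'  n8⇒n3 (via fail)
[13] read 'e'  n3⇒n4
[14] read 'b'  n4⇒n5  emit P0@[10:14],P4@[11:14]
[15] read 'e'  n5⇒n7 (via fail)
[16] read 'a'  n7⇒n8
[17] read 'b'  n8⇒n3 (via fail)
[18] read 'e'  n3⇒n4
[19] read 'b'  n4⇒n5  emit P0@[15:19],P4@[16:19]
[20] read 'c'  n5⇒n12 (via fail)
[21] read 'b'  n12⇒n6 (via fail)
[22] read 'b'  n6⇒n6 (via fail)
[23] read 'c'  n6⇒n12 (via fail)
[24] read 'd'  n12⇒n11 (via fail)  emit P2@[24:24]
[25] read 'a'  n11⇒n14 (via fail)
[26] read 'd'  n14⇒n11 (via fail)  emit P2@[26:26]
[27] read 'd'  n11⇒n11 (via fail)  emit P2@[27:27]
[28] read 'b'  n11⇒n6 (via fail)

Result: [[1,3],[6,4],[14,0],[14,4],[19,0],[19,4],[24,2],[26,2],[27,2]]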